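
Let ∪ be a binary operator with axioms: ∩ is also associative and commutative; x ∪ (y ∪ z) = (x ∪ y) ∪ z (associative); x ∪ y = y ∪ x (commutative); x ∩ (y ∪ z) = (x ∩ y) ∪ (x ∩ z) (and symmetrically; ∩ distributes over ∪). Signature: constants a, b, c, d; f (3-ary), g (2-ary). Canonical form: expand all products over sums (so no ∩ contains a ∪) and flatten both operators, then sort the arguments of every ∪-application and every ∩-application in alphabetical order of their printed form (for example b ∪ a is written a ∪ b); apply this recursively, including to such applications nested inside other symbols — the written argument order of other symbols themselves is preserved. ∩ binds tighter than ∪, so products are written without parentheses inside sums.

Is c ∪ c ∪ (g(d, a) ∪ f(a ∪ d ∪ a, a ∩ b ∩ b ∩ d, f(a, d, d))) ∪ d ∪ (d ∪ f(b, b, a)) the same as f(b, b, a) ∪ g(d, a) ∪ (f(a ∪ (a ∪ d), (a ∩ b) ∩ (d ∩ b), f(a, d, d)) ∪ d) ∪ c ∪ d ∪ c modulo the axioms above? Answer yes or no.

Left:  c ∪ c ∪ (g(d, a) ∪ f(a ∪ d ∪ a, a ∩ b ∩ b ∩ d, f(a, d, d))) ∪ d ∪ (d ∪ f(b, b, a))
  Merge nested applications:  c ∪ c ∪ g(d, a) ∪ f(a ∪ a ∪ d, a ∩ b ∩ b ∩ d, f(a, d, d)) ∪ d ∪ d ∪ f(b, b, a)
  Sort arguments:  c ∪ c ∪ d ∪ d ∪ f(a ∪ a ∪ d, a ∩ b ∩ b ∩ d, f(a, d, d)) ∪ f(b, b, a) ∪ g(d, a)
Right:  f(b, b, a) ∪ g(d, a) ∪ (f(a ∪ (a ∪ d), (a ∩ b) ∩ (d ∩ b), f(a, d, d)) ∪ d) ∪ c ∪ d ∪ c
  Merge nested applications:  f(b, b, a) ∪ g(d, a) ∪ f(a ∪ a ∪ d, a ∩ b ∩ b ∩ d, f(a, d, d)) ∪ d ∪ c ∪ d ∪ c
  Sort:  c ∪ c ∪ d ∪ d ∪ f(a ∪ a ∪ d, a ∩ b ∩ b ∩ d, f(a, d, d)) ∪ f(b, b, a) ∪ g(d, a)

Answer: yes — both canonical forms are c ∪ c ∪ d ∪ d ∪ f(a ∪ a ∪ d, a ∩ b ∩ b ∩ d, f(a, d, d)) ∪ f(b, b, a) ∪ g(d, a)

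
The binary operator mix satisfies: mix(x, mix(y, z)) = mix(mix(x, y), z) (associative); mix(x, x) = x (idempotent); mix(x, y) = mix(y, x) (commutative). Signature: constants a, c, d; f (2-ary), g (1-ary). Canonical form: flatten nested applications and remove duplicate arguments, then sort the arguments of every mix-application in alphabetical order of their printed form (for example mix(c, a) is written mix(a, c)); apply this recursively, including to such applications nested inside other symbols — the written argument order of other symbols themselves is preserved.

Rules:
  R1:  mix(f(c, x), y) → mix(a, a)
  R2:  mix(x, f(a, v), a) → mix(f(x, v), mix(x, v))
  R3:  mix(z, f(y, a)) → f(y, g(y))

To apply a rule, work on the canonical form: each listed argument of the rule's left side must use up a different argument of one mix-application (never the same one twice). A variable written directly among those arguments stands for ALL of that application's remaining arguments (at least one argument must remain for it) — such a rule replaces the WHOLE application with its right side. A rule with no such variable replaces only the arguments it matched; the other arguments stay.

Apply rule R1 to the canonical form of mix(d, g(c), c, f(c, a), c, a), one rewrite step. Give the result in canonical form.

Answer: a

Derivation:
Canonical form:  mix(a, c, d, f(c, a), g(c))
R1 matches:  uses f(c, a);  x := a, y := mix(a, c, d, g(c))
Every leftover argument binds to the variable; the entire application is replaced.
Giving:  a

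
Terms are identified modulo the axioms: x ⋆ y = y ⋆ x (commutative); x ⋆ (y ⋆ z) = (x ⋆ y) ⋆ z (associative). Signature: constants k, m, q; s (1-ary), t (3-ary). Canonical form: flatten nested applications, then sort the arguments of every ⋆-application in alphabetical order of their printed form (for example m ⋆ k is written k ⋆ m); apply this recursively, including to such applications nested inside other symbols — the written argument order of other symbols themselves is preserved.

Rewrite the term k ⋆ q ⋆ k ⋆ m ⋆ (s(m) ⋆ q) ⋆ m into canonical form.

Answer: k ⋆ k ⋆ m ⋆ m ⋆ q ⋆ q ⋆ s(m)

Derivation:
Un-nest:  k ⋆ q ⋆ k ⋆ m ⋆ s(m) ⋆ q ⋆ m
Sort arguments:  k ⋆ k ⋆ m ⋆ m ⋆ q ⋆ q ⋆ s(m)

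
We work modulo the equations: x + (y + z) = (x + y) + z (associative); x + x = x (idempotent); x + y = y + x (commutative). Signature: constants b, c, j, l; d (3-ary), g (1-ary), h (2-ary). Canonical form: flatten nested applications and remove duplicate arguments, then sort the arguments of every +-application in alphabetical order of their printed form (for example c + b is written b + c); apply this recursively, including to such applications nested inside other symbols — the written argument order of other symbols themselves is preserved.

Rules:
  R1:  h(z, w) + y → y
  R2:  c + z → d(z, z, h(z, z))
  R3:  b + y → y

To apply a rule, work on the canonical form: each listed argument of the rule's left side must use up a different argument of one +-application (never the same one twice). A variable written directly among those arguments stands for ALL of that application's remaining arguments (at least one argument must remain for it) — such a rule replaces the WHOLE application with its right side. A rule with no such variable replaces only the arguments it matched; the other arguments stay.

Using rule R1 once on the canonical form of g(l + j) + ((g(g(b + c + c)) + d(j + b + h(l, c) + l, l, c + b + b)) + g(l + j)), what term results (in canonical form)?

Canonical form:  d(b + h(l, c) + j + l, l, b + c) + g(g(b + c)) + g(j + l)
R1 matches:  uses h(l, c);  w := c, y := b + j + l, z := l
The extension variable absorbs all remaining arguments, so the whole application is rewritten.
New term:  d(b + j + l, l, b + c) + g(g(b + c)) + g(j + l)

Answer: d(b + j + l, l, b + c) + g(g(b + c)) + g(j + l)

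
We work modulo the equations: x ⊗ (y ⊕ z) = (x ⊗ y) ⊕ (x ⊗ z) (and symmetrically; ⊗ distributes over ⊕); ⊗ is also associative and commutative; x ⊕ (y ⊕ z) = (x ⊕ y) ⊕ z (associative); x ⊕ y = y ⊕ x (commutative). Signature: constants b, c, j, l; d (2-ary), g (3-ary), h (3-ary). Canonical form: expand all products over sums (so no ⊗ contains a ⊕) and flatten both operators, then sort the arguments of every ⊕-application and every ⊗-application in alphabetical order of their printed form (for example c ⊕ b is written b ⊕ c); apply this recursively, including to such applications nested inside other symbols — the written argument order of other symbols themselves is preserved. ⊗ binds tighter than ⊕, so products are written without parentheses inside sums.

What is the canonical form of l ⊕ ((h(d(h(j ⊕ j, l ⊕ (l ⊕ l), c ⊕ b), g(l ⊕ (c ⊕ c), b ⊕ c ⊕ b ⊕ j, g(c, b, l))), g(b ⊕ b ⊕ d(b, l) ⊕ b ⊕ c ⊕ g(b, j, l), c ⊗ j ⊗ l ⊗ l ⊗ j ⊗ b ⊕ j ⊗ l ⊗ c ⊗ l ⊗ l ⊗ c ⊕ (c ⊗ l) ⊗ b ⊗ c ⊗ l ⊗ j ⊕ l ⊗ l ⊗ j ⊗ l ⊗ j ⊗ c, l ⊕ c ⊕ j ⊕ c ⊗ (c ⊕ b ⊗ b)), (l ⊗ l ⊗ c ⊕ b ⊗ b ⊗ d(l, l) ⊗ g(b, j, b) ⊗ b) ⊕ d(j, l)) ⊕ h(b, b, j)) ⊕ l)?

Expand products over sums:  l ⊕ h(d(h(j ⊕ j, l ⊕ l ⊕ l, b ⊕ c), g(c ⊕ c ⊕ l, b ⊕ b ⊕ c ⊕ j, g(c, b, l))), g(b ⊕ b ⊕ b ⊕ c ⊕ d(b, l) ⊕ g(b, j, l), b ⊗ c ⊗ c ⊗ j ⊗ l ⊗ l ⊕ b ⊗ c ⊗ j ⊗ j ⊗ l ⊗ l ⊕ c ⊗ c ⊗ j ⊗ l ⊗ l ⊗ l ⊕ c ⊗ j ⊗ j ⊗ l ⊗ l ⊗ l, b ⊗ b ⊗ c ⊕ c ⊕ c ⊗ c ⊕ j ⊕ l), b ⊗ b ⊗ b ⊗ d(l, l) ⊗ g(b, j, b) ⊕ c ⊗ l ⊗ l ⊕ d(j, l)) ⊕ h(b, b, j) ⊕ l
Order the arguments:  h(b, b, j) ⊕ h(d(h(j ⊕ j, l ⊕ l ⊕ l, b ⊕ c), g(c ⊕ c ⊕ l, b ⊕ b ⊕ c ⊕ j, g(c, b, l))), g(b ⊕ b ⊕ b ⊕ c ⊕ d(b, l) ⊕ g(b, j, l), b ⊗ c ⊗ c ⊗ j ⊗ l ⊗ l ⊕ b ⊗ c ⊗ j ⊗ j ⊗ l ⊗ l ⊕ c ⊗ c ⊗ j ⊗ l ⊗ l ⊗ l ⊕ c ⊗ j ⊗ j ⊗ l ⊗ l ⊗ l, b ⊗ b ⊗ c ⊕ c ⊕ c ⊗ c ⊕ j ⊕ l), b ⊗ b ⊗ b ⊗ d(l, l) ⊗ g(b, j, b) ⊕ c ⊗ l ⊗ l ⊕ d(j, l)) ⊕ l ⊕ l

Answer: h(b, b, j) ⊕ h(d(h(j ⊕ j, l ⊕ l ⊕ l, b ⊕ c), g(c ⊕ c ⊕ l, b ⊕ b ⊕ c ⊕ j, g(c, b, l))), g(b ⊕ b ⊕ b ⊕ c ⊕ d(b, l) ⊕ g(b, j, l), b ⊗ c ⊗ c ⊗ j ⊗ l ⊗ l ⊕ b ⊗ c ⊗ j ⊗ j ⊗ l ⊗ l ⊕ c ⊗ c ⊗ j ⊗ l ⊗ l ⊗ l ⊕ c ⊗ j ⊗ j ⊗ l ⊗ l ⊗ l, b ⊗ b ⊗ c ⊕ c ⊕ c ⊗ c ⊕ j ⊕ l), b ⊗ b ⊗ b ⊗ d(l, l) ⊗ g(b, j, b) ⊕ c ⊗ l ⊗ l ⊕ d(j, l)) ⊕ l ⊕ l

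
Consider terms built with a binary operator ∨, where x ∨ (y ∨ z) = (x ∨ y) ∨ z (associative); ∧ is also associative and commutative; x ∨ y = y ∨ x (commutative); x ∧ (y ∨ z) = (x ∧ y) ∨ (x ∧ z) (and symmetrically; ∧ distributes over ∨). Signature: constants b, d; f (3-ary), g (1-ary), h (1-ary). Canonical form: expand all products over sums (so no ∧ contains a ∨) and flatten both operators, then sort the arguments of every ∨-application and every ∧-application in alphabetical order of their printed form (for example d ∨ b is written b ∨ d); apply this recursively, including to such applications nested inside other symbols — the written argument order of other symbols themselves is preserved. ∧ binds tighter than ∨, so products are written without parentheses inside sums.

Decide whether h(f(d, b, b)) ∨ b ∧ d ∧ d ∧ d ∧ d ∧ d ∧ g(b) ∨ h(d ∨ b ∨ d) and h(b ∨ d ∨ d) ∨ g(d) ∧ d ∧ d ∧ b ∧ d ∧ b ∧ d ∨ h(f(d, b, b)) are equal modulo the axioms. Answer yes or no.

Answer: no — b ∧ d ∧ d ∧ d ∧ d ∧ d ∧ g(b) ∨ h(b ∨ d ∨ d) ∨ h(f(d, b, b)) vs b ∧ b ∧ d ∧ d ∧ d ∧ d ∧ g(d) ∨ h(b ∨ d ∨ d) ∨ h(f(d, b, b))

Derivation:
Left:  h(f(d, b, b)) ∨ b ∧ d ∧ d ∧ d ∧ d ∧ d ∧ g(b) ∨ h(d ∨ b ∨ d)
  Flatten:  h(f(d, b, b)) ∨ b ∧ d ∧ d ∧ d ∧ d ∧ d ∧ g(b) ∨ h(b ∨ d ∨ d)
  Sort arguments:  b ∧ d ∧ d ∧ d ∧ d ∧ d ∧ g(b) ∨ h(b ∨ d ∨ d) ∨ h(f(d, b, b))
Right:  h(b ∨ d ∨ d) ∨ g(d) ∧ d ∧ d ∧ b ∧ d ∧ b ∧ d ∨ h(f(d, b, b))
  Merge nested applications:  h(b ∨ d ∨ d) ∨ b ∧ b ∧ d ∧ d ∧ d ∧ d ∧ g(d) ∨ h(f(d, b, b))
  Sort:  b ∧ b ∧ d ∧ d ∧ d ∧ d ∧ g(d) ∨ h(b ∨ d ∨ d) ∨ h(f(d, b, b))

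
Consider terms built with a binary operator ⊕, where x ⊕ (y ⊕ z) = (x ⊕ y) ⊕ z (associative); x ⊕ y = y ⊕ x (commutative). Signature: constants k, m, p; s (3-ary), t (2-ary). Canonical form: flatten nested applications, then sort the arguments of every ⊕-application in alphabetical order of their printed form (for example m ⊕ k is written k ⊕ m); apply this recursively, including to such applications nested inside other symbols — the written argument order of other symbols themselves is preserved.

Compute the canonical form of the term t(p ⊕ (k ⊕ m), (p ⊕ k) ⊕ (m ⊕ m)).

Answer: t(k ⊕ m ⊕ p, k ⊕ m ⊕ m ⊕ p)

Derivation:
Work inside:  (p ⊕ k) ⊕ (m ⊕ m)
Un-nest:  p ⊕ k ⊕ m ⊕ m
Order the arguments:  k ⊕ m ⊕ m ⊕ p
Reassemble:  t(k ⊕ m ⊕ p, k ⊕ m ⊕ m ⊕ p)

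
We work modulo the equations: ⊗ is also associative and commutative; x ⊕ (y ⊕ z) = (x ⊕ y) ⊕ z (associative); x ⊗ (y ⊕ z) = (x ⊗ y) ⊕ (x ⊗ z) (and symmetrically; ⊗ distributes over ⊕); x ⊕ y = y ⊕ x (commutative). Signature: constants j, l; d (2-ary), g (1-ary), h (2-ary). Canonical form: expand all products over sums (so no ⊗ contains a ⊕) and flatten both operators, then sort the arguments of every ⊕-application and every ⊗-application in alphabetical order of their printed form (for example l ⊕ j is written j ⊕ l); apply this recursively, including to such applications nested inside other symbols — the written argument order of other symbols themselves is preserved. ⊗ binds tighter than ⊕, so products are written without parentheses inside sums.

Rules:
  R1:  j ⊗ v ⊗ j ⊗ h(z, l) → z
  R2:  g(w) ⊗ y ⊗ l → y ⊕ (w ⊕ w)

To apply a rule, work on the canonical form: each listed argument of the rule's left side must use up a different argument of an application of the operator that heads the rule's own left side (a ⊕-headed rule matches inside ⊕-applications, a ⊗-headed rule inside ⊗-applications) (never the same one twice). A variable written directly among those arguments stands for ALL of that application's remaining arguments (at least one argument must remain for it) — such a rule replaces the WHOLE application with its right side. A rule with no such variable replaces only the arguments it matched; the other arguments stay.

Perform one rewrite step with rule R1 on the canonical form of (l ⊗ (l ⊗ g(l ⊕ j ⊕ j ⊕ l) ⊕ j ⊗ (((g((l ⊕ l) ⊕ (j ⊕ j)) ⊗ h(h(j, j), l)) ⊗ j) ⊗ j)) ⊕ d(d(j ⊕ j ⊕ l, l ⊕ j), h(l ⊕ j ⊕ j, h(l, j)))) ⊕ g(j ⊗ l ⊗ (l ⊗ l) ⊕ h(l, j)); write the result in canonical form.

Canonical form:  d(d(j ⊕ j ⊕ l, j ⊕ l), h(j ⊕ j ⊕ l, h(l, j))) ⊕ g(h(l, j) ⊕ j ⊗ l ⊗ l ⊗ l) ⊕ g(j ⊕ j ⊕ l ⊕ l) ⊗ h(h(j, j), l) ⊗ j ⊗ j ⊗ j ⊗ l ⊕ g(j ⊕ j ⊕ l ⊕ l) ⊗ l ⊗ l
R1 matches:  uses h(h(j, j), l), j, j;  v := g(j ⊕ j ⊕ l ⊕ l) ⊗ j ⊗ l, z := h(j, j)
Every leftover argument binds to the variable; the entire application is replaced.
Giving:  d(d(j ⊕ j ⊕ l, j ⊕ l), h(j ⊕ j ⊕ l, h(l, j))) ⊕ g(h(l, j) ⊕ j ⊗ l ⊗ l ⊗ l) ⊕ g(j ⊕ j ⊕ l ⊕ l) ⊗ l ⊗ l ⊕ h(j, j)

Answer: d(d(j ⊕ j ⊕ l, j ⊕ l), h(j ⊕ j ⊕ l, h(l, j))) ⊕ g(h(l, j) ⊕ j ⊗ l ⊗ l ⊗ l) ⊕ g(j ⊕ j ⊕ l ⊕ l) ⊗ l ⊗ l ⊕ h(j, j)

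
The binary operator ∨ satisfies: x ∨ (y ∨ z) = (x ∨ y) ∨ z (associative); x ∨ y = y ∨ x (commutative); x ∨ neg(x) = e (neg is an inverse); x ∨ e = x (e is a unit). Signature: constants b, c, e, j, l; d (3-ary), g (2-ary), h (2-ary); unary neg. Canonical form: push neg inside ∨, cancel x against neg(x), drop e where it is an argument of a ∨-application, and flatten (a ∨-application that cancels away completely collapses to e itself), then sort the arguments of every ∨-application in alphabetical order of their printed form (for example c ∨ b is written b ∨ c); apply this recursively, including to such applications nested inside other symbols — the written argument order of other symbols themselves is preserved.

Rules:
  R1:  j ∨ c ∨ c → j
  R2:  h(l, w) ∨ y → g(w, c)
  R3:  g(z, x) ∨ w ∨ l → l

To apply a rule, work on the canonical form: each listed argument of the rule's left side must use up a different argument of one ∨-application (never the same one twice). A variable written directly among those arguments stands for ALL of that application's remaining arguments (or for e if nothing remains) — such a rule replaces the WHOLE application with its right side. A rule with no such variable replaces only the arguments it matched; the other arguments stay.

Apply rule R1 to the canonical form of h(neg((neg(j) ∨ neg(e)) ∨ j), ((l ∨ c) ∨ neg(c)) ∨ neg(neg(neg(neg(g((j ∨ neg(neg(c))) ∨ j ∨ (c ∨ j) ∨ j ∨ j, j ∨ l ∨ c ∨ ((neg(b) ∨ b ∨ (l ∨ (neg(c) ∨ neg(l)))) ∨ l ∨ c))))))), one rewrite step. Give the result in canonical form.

Canonical form:  h(e, g(c ∨ c ∨ j ∨ j ∨ j ∨ j ∨ j, c ∨ j ∨ l ∨ l) ∨ l)
Match R1:  consume c, c, j
New term:  h(e, g(j ∨ j ∨ j ∨ j ∨ j, c ∨ j ∨ l ∨ l) ∨ l)

Answer: h(e, g(j ∨ j ∨ j ∨ j ∨ j, c ∨ j ∨ l ∨ l) ∨ l)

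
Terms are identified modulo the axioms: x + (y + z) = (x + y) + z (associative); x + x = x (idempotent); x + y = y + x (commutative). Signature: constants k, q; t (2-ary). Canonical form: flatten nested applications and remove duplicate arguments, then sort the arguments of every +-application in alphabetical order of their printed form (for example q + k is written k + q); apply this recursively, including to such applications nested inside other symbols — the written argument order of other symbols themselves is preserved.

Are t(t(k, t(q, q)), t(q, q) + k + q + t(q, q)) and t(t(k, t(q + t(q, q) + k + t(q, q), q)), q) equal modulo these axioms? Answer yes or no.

Answer: no — t(t(k, t(q, q)), k + q + t(q, q)) vs t(t(k, t(k + q + t(q, q), q)), q)

Derivation:
Left:  t(t(k, t(q, q)), t(q, q) + k + q + t(q, q))
  Focus inside:  t(q, q) + k + q + t(q, q)
  Deduplicate:  drop duplicate t(q, q)
  Sort arguments:  k + q + t(q, q)
  Rebuild:  t(t(k, t(q, q)), k + q + t(q, q))
Right:  t(t(k, t(q + t(q, q) + k + t(q, q), q)), q)
  Work inside:  q + t(q, q) + k + t(q, q)
  Idempotence:  drop duplicate t(q, q)
  Sort:  k + q + t(q, q)
  Reassemble:  t(t(k, t(k + q + t(q, q), q)), q)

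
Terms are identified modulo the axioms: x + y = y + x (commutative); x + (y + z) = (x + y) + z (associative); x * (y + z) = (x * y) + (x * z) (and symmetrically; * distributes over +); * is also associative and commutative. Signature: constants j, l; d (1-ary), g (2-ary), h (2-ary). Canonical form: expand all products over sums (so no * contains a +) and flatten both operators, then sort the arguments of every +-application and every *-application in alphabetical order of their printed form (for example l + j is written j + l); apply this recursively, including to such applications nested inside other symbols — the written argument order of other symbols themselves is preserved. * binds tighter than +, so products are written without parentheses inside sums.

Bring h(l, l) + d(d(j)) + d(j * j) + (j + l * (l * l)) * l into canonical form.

Answer: d(d(j)) + d(j * j) + h(l, l) + j * l + l * l * l * l

Derivation:
Distribute:  h(l, l) + d(d(j)) + d(j * j) + j * l + l * l * l * l
Sort:  d(d(j)) + d(j * j) + h(l, l) + j * l + l * l * l * l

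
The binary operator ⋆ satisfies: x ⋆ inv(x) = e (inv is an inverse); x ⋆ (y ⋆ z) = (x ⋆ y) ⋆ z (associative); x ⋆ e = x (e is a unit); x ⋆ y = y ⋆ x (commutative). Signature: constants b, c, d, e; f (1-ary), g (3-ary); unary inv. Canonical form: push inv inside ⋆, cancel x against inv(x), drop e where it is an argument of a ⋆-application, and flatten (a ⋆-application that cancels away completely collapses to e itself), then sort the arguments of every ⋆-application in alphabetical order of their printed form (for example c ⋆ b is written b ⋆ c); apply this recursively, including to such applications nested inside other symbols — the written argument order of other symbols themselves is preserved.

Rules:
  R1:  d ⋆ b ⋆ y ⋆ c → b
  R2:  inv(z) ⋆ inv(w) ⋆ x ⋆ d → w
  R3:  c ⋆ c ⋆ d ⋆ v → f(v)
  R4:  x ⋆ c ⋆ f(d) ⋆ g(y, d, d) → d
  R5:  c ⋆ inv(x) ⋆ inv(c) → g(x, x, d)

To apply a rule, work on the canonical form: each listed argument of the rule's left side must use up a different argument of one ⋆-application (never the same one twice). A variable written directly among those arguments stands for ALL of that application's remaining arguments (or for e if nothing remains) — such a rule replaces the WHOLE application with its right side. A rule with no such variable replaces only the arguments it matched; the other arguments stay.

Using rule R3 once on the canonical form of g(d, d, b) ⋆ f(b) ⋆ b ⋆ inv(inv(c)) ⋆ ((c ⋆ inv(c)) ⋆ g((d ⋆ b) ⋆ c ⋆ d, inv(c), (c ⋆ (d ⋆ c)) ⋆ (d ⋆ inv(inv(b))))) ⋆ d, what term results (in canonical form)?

Answer: b ⋆ c ⋆ d ⋆ f(b) ⋆ g(b ⋆ c ⋆ d ⋆ d, inv(c), f(b ⋆ d)) ⋆ g(d, d, b)

Derivation:
Canonical form:  b ⋆ c ⋆ d ⋆ f(b) ⋆ g(b ⋆ c ⋆ d ⋆ d, inv(c), b ⋆ c ⋆ c ⋆ d ⋆ d) ⋆ g(d, d, b)
Match R3:  consume c, c, d;  v := b ⋆ d
Every leftover argument binds to the variable; the entire application is replaced.
Result:  b ⋆ c ⋆ d ⋆ f(b) ⋆ g(b ⋆ c ⋆ d ⋆ d, inv(c), f(b ⋆ d)) ⋆ g(d, d, b)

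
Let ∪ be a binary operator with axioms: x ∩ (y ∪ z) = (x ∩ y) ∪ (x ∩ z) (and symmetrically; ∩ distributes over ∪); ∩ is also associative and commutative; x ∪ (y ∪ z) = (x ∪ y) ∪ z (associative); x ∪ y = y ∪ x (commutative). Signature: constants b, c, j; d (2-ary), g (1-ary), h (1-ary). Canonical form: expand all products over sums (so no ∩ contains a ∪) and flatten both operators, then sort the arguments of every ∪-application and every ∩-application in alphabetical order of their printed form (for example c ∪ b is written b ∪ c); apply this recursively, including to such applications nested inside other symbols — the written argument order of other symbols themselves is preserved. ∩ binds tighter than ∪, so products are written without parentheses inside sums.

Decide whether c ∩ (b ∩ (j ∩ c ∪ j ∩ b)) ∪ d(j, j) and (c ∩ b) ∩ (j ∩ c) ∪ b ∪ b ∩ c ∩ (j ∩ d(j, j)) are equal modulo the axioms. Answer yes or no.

Left:  c ∩ (b ∩ (j ∩ c ∪ j ∩ b)) ∪ d(j, j)
  Expand products over sums:  b ∩ c ∩ c ∩ j ∪ b ∩ b ∩ c ∩ j ∪ d(j, j)
  Sort:  b ∩ b ∩ c ∩ j ∪ b ∩ c ∩ c ∩ j ∪ d(j, j)
Right:  (c ∩ b) ∩ (j ∩ c) ∪ b ∪ b ∩ c ∩ (j ∩ d(j, j))
  Merge nested applications:  b ∩ c ∩ c ∩ j ∪ b ∪ b ∩ c ∩ d(j, j) ∩ j
  Order the arguments:  b ∪ b ∩ c ∩ c ∩ j ∪ b ∩ c ∩ d(j, j) ∩ j

Answer: no — b ∩ b ∩ c ∩ j ∪ b ∩ c ∩ c ∩ j ∪ d(j, j) vs b ∪ b ∩ c ∩ c ∩ j ∪ b ∩ c ∩ d(j, j) ∩ j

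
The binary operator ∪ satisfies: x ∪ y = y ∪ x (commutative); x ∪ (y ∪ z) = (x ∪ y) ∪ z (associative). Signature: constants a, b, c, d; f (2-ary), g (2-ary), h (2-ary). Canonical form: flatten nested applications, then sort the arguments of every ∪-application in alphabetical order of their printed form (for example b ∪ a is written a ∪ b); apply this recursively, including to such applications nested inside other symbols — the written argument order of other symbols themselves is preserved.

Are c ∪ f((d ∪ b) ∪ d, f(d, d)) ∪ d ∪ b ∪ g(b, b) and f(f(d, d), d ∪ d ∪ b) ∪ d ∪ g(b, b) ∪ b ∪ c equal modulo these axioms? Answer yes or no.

Answer: no — b ∪ c ∪ d ∪ f(b ∪ d ∪ d, f(d, d)) ∪ g(b, b) vs b ∪ c ∪ d ∪ f(f(d, d), b ∪ d ∪ d) ∪ g(b, b)

Derivation:
Left:  c ∪ f((d ∪ b) ∪ d, f(d, d)) ∪ d ∪ b ∪ g(b, b)
  Inside:  f((d ∪ b) ∪ d, f(d, d))  →  f(b ∪ d ∪ d, f(d, d))
  Sort arguments:  b ∪ c ∪ d ∪ f(b ∪ d ∪ d, f(d, d)) ∪ g(b, b)
Right:  f(f(d, d), d ∪ d ∪ b) ∪ d ∪ g(b, b) ∪ b ∪ c
  Inside:  f(f(d, d), d ∪ d ∪ b)  →  f(f(d, d), b ∪ d ∪ d)
  Sort:  b ∪ c ∪ d ∪ f(f(d, d), b ∪ d ∪ d) ∪ g(b, b)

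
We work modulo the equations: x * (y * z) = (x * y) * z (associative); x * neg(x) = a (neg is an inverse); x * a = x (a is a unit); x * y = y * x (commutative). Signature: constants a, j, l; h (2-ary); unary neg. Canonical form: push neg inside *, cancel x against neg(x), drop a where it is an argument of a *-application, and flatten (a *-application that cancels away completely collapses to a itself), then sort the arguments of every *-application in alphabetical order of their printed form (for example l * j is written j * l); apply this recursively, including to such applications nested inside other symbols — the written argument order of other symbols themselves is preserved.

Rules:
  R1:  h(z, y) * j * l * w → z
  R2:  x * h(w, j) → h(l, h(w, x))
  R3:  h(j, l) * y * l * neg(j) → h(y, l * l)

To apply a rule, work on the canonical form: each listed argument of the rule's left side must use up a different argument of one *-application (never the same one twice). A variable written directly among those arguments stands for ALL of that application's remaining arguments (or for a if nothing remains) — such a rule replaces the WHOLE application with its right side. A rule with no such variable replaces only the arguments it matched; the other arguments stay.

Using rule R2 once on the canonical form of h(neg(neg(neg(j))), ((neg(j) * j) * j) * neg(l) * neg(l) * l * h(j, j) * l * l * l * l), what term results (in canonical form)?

Canonical form:  h(neg(j), h(j, j) * j * l * l * l)
Apply R2:  consuming h(j, j);  w := j, x := j * l * l * l
The variable takes the whole remainder — replace the entire application.
New term:  h(neg(j), h(l, h(j, j * l * l * l)))

Answer: h(neg(j), h(l, h(j, j * l * l * l)))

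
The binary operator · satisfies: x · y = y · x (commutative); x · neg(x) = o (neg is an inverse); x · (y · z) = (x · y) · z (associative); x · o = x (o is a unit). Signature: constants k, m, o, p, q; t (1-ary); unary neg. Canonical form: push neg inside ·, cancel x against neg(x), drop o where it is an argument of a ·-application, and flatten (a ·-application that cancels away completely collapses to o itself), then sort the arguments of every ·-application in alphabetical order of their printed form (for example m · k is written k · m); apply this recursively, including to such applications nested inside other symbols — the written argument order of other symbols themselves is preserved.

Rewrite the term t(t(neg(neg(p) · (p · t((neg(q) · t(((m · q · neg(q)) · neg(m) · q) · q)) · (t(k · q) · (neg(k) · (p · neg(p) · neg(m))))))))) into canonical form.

Answer: t(t(neg(t(neg(k) · neg(m) · neg(q) · t(k · q) · t(q · q)))))

Derivation:
Work inside:  neg(p) · (p · t((neg(q) · t(((m · q · neg(q)) · neg(m) · q) · q)) · (t(k · q) · (neg(k) · (p · neg(p) · neg(m))))))
Cancel inverse pairs:  p cancels
Combine occurrences:  t(neg(k) · neg(m) · neg(q) · t(k · q) · t(q · q))
Rebuild:  t(t(neg(t(neg(k) · neg(m) · neg(q) · t(k · q) · t(q · q)))))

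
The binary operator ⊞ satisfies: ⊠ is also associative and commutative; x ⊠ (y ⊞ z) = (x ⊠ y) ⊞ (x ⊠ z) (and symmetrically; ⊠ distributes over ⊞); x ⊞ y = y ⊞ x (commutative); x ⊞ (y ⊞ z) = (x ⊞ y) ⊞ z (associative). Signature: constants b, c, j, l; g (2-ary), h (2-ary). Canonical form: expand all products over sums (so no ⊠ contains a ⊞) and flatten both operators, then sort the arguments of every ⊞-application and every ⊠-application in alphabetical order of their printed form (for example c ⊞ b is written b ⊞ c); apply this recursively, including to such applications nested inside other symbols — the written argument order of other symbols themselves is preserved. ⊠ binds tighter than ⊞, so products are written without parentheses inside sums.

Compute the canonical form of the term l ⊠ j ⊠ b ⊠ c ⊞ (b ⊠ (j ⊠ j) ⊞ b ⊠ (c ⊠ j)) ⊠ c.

Answer: b ⊠ c ⊠ c ⊠ j ⊞ b ⊠ c ⊠ j ⊠ j ⊞ b ⊠ c ⊠ j ⊠ l

Derivation:
Distribute:  b ⊠ c ⊠ j ⊠ l ⊞ b ⊠ c ⊠ j ⊠ j ⊞ b ⊠ c ⊠ c ⊠ j
Sort:  b ⊠ c ⊠ c ⊠ j ⊞ b ⊠ c ⊠ j ⊠ j ⊞ b ⊠ c ⊠ j ⊠ l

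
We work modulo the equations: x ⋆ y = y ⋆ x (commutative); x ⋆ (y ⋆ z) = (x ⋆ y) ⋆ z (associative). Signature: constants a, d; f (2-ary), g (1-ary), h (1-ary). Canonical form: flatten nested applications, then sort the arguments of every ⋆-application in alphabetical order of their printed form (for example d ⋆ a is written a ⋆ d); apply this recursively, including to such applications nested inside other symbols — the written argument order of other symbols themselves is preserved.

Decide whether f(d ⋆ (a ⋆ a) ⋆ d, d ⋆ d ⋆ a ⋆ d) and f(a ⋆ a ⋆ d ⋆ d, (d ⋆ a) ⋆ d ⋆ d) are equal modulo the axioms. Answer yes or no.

Answer: yes — both canonical forms are f(a ⋆ a ⋆ d ⋆ d, a ⋆ d ⋆ d ⋆ d)

Derivation:
Left:  f(d ⋆ (a ⋆ a) ⋆ d, d ⋆ d ⋆ a ⋆ d)
  Work inside:  d ⋆ (a ⋆ a) ⋆ d
  Merge nested applications:  d ⋆ a ⋆ a ⋆ d
  Sort arguments:  a ⋆ a ⋆ d ⋆ d
  Rebuild:  f(a ⋆ a ⋆ d ⋆ d, a ⋆ d ⋆ d ⋆ d)
Right:  f(a ⋆ a ⋆ d ⋆ d, (d ⋆ a) ⋆ d ⋆ d)
  Focus inside:  (d ⋆ a) ⋆ d ⋆ d
  Un-nest:  d ⋆ a ⋆ d ⋆ d
  Sort arguments:  a ⋆ d ⋆ d ⋆ d
  Put back:  f(a ⋆ a ⋆ d ⋆ d, a ⋆ d ⋆ d ⋆ d)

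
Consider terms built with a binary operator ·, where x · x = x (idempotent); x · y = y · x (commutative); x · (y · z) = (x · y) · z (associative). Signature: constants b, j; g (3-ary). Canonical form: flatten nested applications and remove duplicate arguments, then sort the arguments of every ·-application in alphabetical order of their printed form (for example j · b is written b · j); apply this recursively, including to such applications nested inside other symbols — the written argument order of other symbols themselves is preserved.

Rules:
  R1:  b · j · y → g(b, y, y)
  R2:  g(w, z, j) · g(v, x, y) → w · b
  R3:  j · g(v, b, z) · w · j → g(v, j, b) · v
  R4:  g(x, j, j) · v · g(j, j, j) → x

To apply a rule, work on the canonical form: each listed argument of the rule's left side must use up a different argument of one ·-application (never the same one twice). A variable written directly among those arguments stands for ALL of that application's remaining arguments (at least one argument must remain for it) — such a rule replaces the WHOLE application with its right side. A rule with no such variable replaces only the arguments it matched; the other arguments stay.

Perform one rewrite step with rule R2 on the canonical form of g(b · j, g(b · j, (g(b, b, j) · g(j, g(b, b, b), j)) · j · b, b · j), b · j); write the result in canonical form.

Answer: g(b · j, g(b · j, b · j, b · j), b · j)

Derivation:
Canonical form:  g(b · j, g(b · j, b · g(b, b, j) · g(j, g(b, b, b), j) · j, b · j), b · j)
R2 matches:  uses g(b, b, j), g(j, g(b, b, b), j);  v := j, w := b, x := g(b, b, b), y := j, z := b
New term:  g(b · j, g(b · j, b · j, b · j), b · j)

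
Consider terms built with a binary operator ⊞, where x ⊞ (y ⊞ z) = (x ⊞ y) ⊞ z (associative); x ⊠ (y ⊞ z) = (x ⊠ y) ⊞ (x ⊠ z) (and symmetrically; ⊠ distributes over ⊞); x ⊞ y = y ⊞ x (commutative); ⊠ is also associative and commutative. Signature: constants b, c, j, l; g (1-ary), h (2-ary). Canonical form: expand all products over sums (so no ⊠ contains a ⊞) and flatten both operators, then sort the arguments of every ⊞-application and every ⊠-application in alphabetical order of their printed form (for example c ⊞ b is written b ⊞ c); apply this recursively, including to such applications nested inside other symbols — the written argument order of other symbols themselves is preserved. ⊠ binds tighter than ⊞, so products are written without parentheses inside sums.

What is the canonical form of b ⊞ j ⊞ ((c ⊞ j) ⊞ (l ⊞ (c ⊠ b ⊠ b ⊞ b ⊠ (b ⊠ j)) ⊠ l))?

Answer: b ⊞ b ⊠ b ⊠ c ⊠ l ⊞ b ⊠ b ⊠ j ⊠ l ⊞ c ⊞ j ⊞ j ⊞ l

Derivation:
Expand:  b ⊞ j ⊞ c ⊞ j ⊞ l ⊞ b ⊠ b ⊠ c ⊠ l ⊞ b ⊠ b ⊠ j ⊠ l
Order the arguments:  b ⊞ b ⊠ b ⊠ c ⊠ l ⊞ b ⊠ b ⊠ j ⊠ l ⊞ c ⊞ j ⊞ j ⊞ l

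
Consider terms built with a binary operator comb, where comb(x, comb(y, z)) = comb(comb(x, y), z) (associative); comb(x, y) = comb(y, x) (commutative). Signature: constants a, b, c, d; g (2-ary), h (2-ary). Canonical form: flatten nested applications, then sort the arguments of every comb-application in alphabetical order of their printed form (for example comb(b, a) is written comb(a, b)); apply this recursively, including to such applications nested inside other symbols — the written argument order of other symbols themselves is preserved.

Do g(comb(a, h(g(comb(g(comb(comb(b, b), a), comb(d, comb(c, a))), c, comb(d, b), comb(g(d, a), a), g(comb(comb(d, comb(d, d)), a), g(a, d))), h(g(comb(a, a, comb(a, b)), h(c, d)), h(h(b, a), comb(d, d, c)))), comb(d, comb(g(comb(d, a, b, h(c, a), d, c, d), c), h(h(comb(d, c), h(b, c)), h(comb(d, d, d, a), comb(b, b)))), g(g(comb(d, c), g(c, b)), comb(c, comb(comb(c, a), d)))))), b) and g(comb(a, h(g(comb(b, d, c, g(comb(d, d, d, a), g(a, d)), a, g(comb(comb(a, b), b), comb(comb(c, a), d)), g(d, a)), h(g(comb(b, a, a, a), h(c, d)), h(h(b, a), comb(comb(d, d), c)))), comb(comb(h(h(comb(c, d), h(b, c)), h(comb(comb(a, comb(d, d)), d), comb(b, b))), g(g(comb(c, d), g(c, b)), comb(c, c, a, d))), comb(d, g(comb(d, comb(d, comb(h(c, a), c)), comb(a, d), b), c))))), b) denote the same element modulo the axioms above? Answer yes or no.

Answer: yes — both canonical forms are g(comb(a, h(g(comb(a, b, c, d, g(comb(a, b, b), comb(a, c, d)), g(comb(a, d, d, d), g(a, d)), g(d, a)), h(g(comb(a, a, a, b), h(c, d)), h(h(b, a), comb(c, d, d)))), comb(d, g(comb(a, b, c, d, d, d, h(c, a)), c), g(g(comb(c, d), g(c, b)), comb(a, c, c, d)), h(h(comb(c, d), h(b, c)), h(comb(a, d, d, d), comb(b, b)))))), b)

Derivation:
Left:  g(comb(a, h(g(comb(g(comb(comb(b, b), a), comb(d, comb(c, a))), c, comb(d, b), comb(g(d, a), a), g(comb(comb(d, comb(d, d)), a), g(a, d))), h(g(comb(a, a, comb(a, b)), h(c, d)), h(h(b, a), comb(d, d, c)))), comb(d, comb(g(comb(d, a, b, h(c, a), d, c, d), c), h(h(comb(d, c), h(b, c)), h(comb(d, d, d, a), comb(b, b)))), g(g(comb(d, c), g(c, b)), comb(c, comb(comb(c, a), d)))))), b)
  Work inside:  comb(a, h(g(comb(g(comb(comb(b, b), a), comb(d, comb(c, a))), c, comb(d, b), comb(g(d, a), a), g(comb(comb(d, comb(d, d)), a), g(a, d))), h(g(comb(a, a, comb(a, b)), h(c, d)), h(h(b, a), comb(d, d, c)))), comb(d, comb(g(comb(d, a, b, h(c, a), d, c, d), c), h(h(comb(d, c), h(b, c)), h(comb(d, d, d, a), comb(b, b)))), g(g(comb(d, c), g(c, b)), comb(c, comb(comb(c, a), d))))))
  Simplify inside:  h(g(comb(g(comb(comb(b, b), a), comb(d, comb(c, a))), c, comb(d, b), comb(g(d, a), a), g(comb(comb(d, comb(d, d)), a), g(a, d))), h(g(comb(a, a, comb(a, b)), h(c, d)), h(h(b, a), comb(d, d, c)))), comb(d, comb(g(comb(d, a, b, h(c, a), d, c, d), c), h(h(comb(d, c), h(b, c)), h(comb(d, d, d, a), comb(b, b)))), g(g(comb(d, c), g(c, b)), comb(c, comb(comb(c, a), d)))))  →  h(g(comb(a, b, c, d, g(comb(a, b, b), comb(a, c, d)), g(comb(a, d, d, d), g(a, d)), g(d, a)), h(g(comb(a, a, a, b), h(c, d)), h(h(b, a), comb(c, d, d)))), comb(d, g(comb(a, b, c, d, d, d, h(c, a)), c), g(g(comb(c, d), g(c, b)), comb(a, c, c, d)), h(h(comb(c, d), h(b, c)), h(comb(a, d, d, d), comb(b, b)))))
  Sort:  comb(a, h(g(comb(a, b, c, d, g(comb(a, b, b), comb(a, c, d)), g(comb(a, d, d, d), g(a, d)), g(d, a)), h(g(comb(a, a, a, b), h(c, d)), h(h(b, a), comb(c, d, d)))), comb(d, g(comb(a, b, c, d, d, d, h(c, a)), c), g(g(comb(c, d), g(c, b)), comb(a, c, c, d)), h(h(comb(c, d), h(b, c)), h(comb(a, d, d, d), comb(b, b))))))
  Put back:  g(comb(a, h(g(comb(a, b, c, d, g(comb(a, b, b), comb(a, c, d)), g(comb(a, d, d, d), g(a, d)), g(d, a)), h(g(comb(a, a, a, b), h(c, d)), h(h(b, a), comb(c, d, d)))), comb(d, g(comb(a, b, c, d, d, d, h(c, a)), c), g(g(comb(c, d), g(c, b)), comb(a, c, c, d)), h(h(comb(c, d), h(b, c)), h(comb(a, d, d, d), comb(b, b)))))), b)
Right:  g(comb(a, h(g(comb(b, d, c, g(comb(d, d, d, a), g(a, d)), a, g(comb(comb(a, b), b), comb(comb(c, a), d)), g(d, a)), h(g(comb(b, a, a, a), h(c, d)), h(h(b, a), comb(comb(d, d), c)))), comb(comb(h(h(comb(c, d), h(b, c)), h(comb(comb(a, comb(d, d)), d), comb(b, b))), g(g(comb(c, d), g(c, b)), comb(c, c, a, d))), comb(d, g(comb(d, comb(d, comb(h(c, a), c)), comb(a, d), b), c))))), b)
  Work inside:  comb(a, h(g(comb(b, d, c, g(comb(d, d, d, a), g(a, d)), a, g(comb(comb(a, b), b), comb(comb(c, a), d)), g(d, a)), h(g(comb(b, a, a, a), h(c, d)), h(h(b, a), comb(comb(d, d), c)))), comb(comb(h(h(comb(c, d), h(b, c)), h(comb(comb(a, comb(d, d)), d), comb(b, b))), g(g(comb(c, d), g(c, b)), comb(c, c, a, d))), comb(d, g(comb(d, comb(d, comb(h(c, a), c)), comb(a, d), b), c)))))
  Inside:  h(g(comb(b, d, c, g(comb(d, d, d, a), g(a, d)), a, g(comb(comb(a, b), b), comb(comb(c, a), d)), g(d, a)), h(g(comb(b, a, a, a), h(c, d)), h(h(b, a), comb(comb(d, d), c)))), comb(comb(h(h(comb(c, d), h(b, c)), h(comb(comb(a, comb(d, d)), d), comb(b, b))), g(g(comb(c, d), g(c, b)), comb(c, c, a, d))), comb(d, g(comb(d, comb(d, comb(h(c, a), c)), comb(a, d), b), c))))  →  h(g(comb(a, b, c, d, g(comb(a, b, b), comb(a, c, d)), g(comb(a, d, d, d), g(a, d)), g(d, a)), h(g(comb(a, a, a, b), h(c, d)), h(h(b, a), comb(c, d, d)))), comb(d, g(comb(a, b, c, d, d, d, h(c, a)), c), g(g(comb(c, d), g(c, b)), comb(a, c, c, d)), h(h(comb(c, d), h(b, c)), h(comb(a, d, d, d), comb(b, b)))))
  Order the arguments:  comb(a, h(g(comb(a, b, c, d, g(comb(a, b, b), comb(a, c, d)), g(comb(a, d, d, d), g(a, d)), g(d, a)), h(g(comb(a, a, a, b), h(c, d)), h(h(b, a), comb(c, d, d)))), comb(d, g(comb(a, b, c, d, d, d, h(c, a)), c), g(g(comb(c, d), g(c, b)), comb(a, c, c, d)), h(h(comb(c, d), h(b, c)), h(comb(a, d, d, d), comb(b, b))))))
  Put back:  g(comb(a, h(g(comb(a, b, c, d, g(comb(a, b, b), comb(a, c, d)), g(comb(a, d, d, d), g(a, d)), g(d, a)), h(g(comb(a, a, a, b), h(c, d)), h(h(b, a), comb(c, d, d)))), comb(d, g(comb(a, b, c, d, d, d, h(c, a)), c), g(g(comb(c, d), g(c, b)), comb(a, c, c, d)), h(h(comb(c, d), h(b, c)), h(comb(a, d, d, d), comb(b, b)))))), b)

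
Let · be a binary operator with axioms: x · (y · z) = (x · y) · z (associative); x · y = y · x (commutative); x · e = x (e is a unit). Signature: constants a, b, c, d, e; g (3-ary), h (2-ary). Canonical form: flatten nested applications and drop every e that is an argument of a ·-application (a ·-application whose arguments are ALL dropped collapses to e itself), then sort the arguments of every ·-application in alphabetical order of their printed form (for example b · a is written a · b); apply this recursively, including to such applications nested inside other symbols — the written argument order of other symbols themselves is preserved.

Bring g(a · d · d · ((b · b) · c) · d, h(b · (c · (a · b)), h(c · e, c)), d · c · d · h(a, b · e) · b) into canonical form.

Answer: g(a · b · b · c · d · d · d, h(a · b · b · c, h(c, c)), b · c · d · d · h(a, b))

Derivation:
Work inside:  d · c · d · h(a, b · e) · b
Inside:  h(a, b · e)  →  h(a, b)
Sort arguments:  b · c · d · d · h(a, b)
Put back:  g(a · b · b · c · d · d · d, h(a · b · b · c, h(c, c)), b · c · d · d · h(a, b))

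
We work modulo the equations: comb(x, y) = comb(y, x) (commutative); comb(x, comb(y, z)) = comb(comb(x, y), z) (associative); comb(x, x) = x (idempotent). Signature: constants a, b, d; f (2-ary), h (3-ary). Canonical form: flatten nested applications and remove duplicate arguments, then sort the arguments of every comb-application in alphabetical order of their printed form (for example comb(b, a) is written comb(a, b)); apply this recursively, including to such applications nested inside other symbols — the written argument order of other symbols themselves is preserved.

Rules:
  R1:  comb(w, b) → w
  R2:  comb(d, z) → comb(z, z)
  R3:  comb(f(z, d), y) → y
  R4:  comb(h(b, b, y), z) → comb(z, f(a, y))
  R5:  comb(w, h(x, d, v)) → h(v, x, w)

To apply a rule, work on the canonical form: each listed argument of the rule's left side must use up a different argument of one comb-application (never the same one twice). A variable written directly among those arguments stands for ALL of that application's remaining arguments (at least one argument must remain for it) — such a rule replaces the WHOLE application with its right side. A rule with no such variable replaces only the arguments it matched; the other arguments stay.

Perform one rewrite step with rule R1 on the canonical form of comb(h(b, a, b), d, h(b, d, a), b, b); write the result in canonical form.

Answer: comb(d, h(b, a, b), h(b, d, a))

Derivation:
Canonical form:  comb(b, d, h(b, a, b), h(b, d, a))
R1 matches:  uses b;  w := comb(d, h(b, a, b), h(b, d, a))
Every leftover argument binds to the variable; the entire application is replaced.
New term:  comb(d, h(b, a, b), h(b, d, a))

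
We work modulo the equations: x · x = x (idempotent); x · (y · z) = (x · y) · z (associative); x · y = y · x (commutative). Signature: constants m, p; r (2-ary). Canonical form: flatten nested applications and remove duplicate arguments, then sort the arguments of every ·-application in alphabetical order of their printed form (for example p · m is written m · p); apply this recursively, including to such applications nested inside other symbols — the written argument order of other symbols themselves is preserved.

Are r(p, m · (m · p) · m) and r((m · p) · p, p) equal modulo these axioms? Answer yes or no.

Answer: no — r(p, m · p) vs r(m · p, p)

Derivation:
Left:  r(p, m · (m · p) · m)
  Work inside:  m · (m · p) · m
  Merge nested applications:  m · m · p · m
  Drop duplicates:  drop duplicate m, m
  Sort arguments:  m · p
  Rebuild:  r(p, m · p)
Right:  r((m · p) · p, p)
  Focus inside:  (m · p) · p
  Un-nest:  m · p · p
  Idempotence:  drop duplicate p
  Order the arguments:  m · p
  Reassemble:  r(m · p, p)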